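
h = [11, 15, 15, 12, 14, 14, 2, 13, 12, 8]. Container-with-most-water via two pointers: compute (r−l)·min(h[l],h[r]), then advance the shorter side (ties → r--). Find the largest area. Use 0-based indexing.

l=0 r=9: min(11,8)*9=72 best=72 *, r--
l=0 r=8: min(11,12)*8=88 best=88 *, l++
l=1 r=8: min(15,12)*7=84 best=88, r--
l=1 r=7: min(15,13)*6=78 best=88, r--
l=1 r=6: min(15,2)*5=10 best=88, r--
l=1 r=5: min(15,14)*4=56 best=88, r--
l=1 r=4: min(15,14)*3=42 best=88, r--
l=1 r=3: min(15,12)*2=24 best=88, r--
l=1 r=2: min(15,15)*1=15 best=88, r--

max area = 88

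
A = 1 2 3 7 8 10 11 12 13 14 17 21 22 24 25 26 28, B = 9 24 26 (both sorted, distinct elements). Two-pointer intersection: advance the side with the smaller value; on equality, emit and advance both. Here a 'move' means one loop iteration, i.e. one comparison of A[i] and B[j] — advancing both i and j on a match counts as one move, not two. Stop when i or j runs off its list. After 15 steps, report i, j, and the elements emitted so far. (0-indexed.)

[i=0,j=0] 1<9 → i++
[i=1,j=0] 2<9 → i++
[i=2,j=0] 3<9 → i++
[i=3,j=0] 7<9 → i++
[i=4,j=0] 8<9 → i++
[i=5,j=0] 10>9 → j++
[i=5,j=1] 10<24 → i++
[i=6,j=1] 11<24 → i++
[i=7,j=1] 12<24 → i++
[i=8,j=1] 13<24 → i++
[i=9,j=1] 14<24 → i++
[i=10,j=1] 17<24 → i++
[i=11,j=1] 21<24 → i++
[i=12,j=1] 22<24 → i++
[i=13,j=1] 24==24 emit → i++,j++

i=14, j=2, emitted=[24]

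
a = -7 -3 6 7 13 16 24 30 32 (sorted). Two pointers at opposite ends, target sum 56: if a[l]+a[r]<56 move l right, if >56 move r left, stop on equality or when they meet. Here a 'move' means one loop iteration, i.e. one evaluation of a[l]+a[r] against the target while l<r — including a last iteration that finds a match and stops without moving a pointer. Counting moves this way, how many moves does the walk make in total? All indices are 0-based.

l=0 r=8: -7+32=25 <56, l++
l=1 r=8: -3+32=29 <56, l++
l=2 r=8: 6+32=38 <56, l++
l=3 r=8: 7+32=39 <56, l++
l=4 r=8: 13+32=45 <56, l++
l=5 r=8: 16+32=48 <56, l++
l=6 r=8: 24+32=56, found

7 moves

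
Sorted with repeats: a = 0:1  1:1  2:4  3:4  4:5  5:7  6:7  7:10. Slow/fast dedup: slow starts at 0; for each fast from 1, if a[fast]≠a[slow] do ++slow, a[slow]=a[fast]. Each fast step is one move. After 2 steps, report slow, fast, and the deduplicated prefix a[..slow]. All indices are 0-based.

(s=0,f=1) a[fast]=1=a[slow] dup → fast++
(s=0,f=2) a[fast]=4≠a[slow]=1 write a[1]=4 → slow++,fast++

slow=1, fast=3, prefix=[1, 4]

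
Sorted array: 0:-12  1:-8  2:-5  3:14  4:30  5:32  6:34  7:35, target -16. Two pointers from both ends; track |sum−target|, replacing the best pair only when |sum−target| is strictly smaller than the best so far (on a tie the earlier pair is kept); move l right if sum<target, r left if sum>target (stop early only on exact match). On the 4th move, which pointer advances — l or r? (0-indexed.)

r

l=0 r=7: -12+35=23 d=39 *, r--
l=0 r=6: -12+34=22 d=38 *, r--
l=0 r=5: -12+32=20 d=36 *, r--
l=0 r=4: -12+30=18 d=34 *, r--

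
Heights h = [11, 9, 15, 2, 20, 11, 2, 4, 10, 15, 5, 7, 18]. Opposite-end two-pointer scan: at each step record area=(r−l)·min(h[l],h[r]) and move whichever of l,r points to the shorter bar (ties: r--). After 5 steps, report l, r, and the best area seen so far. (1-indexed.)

l=5, r=12, best area=150

[1,13] min(11,18)*12=132 best=132 * → l++
[2,13] min(9,18)*11=99 best=132 → l++
[3,13] min(15,18)*10=150 best=150 * → l++
[4,13] min(2,18)*9=18 best=150 → l++
[5,13] min(20,18)*8=144 best=150 → r--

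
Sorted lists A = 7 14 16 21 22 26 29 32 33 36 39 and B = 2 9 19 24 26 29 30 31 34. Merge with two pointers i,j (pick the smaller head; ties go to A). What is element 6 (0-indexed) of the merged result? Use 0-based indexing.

i=0 j=0: A[i]=7>B[j]=2 take 2, j++
i=0 j=1: A[i]=7<=B[j]=9 take 7, i++
i=1 j=1: A[i]=14>B[j]=9 take 9, j++
i=1 j=2: A[i]=14<=B[j]=19 take 14, i++
i=2 j=2: A[i]=16<=B[j]=19 take 16, i++
i=3 j=2: A[i]=21>B[j]=19 take 19, j++
i=3 j=3: A[i]=21<=B[j]=24 take 21, i++
i=4 j=3: A[i]=22<=B[j]=24 take 22, i++
i=5 j=3: A[i]=26>B[j]=24 take 24, j++
i=5 j=4: A[i]=26<=B[j]=26 take 26, i++
i=6 j=4: A[i]=29>B[j]=26 take 26, j++
i=6 j=5: A[i]=29<=B[j]=29 take 29, i++
i=7 j=5: A[i]=32>B[j]=29 take 29, j++
i=7 j=6: A[i]=32>B[j]=30 take 30, j++
i=7 j=7: A[i]=32>B[j]=31 take 31, j++
i=7 j=8: A[i]=32<=B[j]=34 take 32, i++
i=8 j=8: A[i]=33<=B[j]=34 take 33, i++
i=9 j=8: A[i]=36>B[j]=34 take 34, j++
i=9 j=9: B done, take A[i]=36, i++
i=10 j=9: B done, take A[i]=39, i++

merged[6] = 21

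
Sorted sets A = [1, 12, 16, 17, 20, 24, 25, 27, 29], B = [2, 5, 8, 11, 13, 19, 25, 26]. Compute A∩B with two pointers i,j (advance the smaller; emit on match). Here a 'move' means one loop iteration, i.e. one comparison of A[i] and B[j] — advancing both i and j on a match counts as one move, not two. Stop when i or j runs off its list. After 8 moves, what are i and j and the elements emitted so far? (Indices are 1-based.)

i=4, j=6, emitted=[]

[i=1,j=1] 1<2 → i++
[i=2,j=1] 12>2 → j++
[i=2,j=2] 12>5 → j++
[i=2,j=3] 12>8 → j++
[i=2,j=4] 12>11 → j++
[i=2,j=5] 12<13 → i++
[i=3,j=5] 16>13 → j++
[i=3,j=6] 16<19 → i++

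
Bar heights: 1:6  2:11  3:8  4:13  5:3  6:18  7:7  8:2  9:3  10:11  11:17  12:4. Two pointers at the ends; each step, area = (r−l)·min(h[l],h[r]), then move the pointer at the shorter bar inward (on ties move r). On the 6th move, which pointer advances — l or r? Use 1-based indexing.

l

l=1 r=12: min(6,4)*11=44 best=44 *, r--
l=1 r=11: min(6,17)*10=60 best=60 *, l++
l=2 r=11: min(11,17)*9=99 best=99 *, l++
l=3 r=11: min(8,17)*8=64 best=99, l++
l=4 r=11: min(13,17)*7=91 best=99, l++
l=5 r=11: min(3,17)*6=18 best=99, l++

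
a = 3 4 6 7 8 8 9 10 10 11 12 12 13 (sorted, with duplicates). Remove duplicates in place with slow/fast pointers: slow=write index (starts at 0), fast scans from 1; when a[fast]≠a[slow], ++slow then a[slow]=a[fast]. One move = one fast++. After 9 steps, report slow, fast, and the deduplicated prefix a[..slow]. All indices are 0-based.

slow=0 fast=1: a[fast]=4≠a[slow]=3 write a[1]=4, slow++,fast++
slow=1 fast=2: a[fast]=6≠a[slow]=4 write a[2]=6, slow++,fast++
slow=2 fast=3: a[fast]=7≠a[slow]=6 write a[3]=7, slow++,fast++
slow=3 fast=4: a[fast]=8≠a[slow]=7 write a[4]=8, slow++,fast++
slow=4 fast=5: a[fast]=8=a[slow] dup, fast++
slow=4 fast=6: a[fast]=9≠a[slow]=8 write a[5]=9, slow++,fast++
slow=5 fast=7: a[fast]=10≠a[slow]=9 write a[6]=10, slow++,fast++
slow=6 fast=8: a[fast]=10=a[slow] dup, fast++
slow=6 fast=9: a[fast]=11≠a[slow]=10 write a[7]=11, slow++,fast++

slow=7, fast=10, prefix=[3, 4, 6, 7, 8, 9, 10, 11]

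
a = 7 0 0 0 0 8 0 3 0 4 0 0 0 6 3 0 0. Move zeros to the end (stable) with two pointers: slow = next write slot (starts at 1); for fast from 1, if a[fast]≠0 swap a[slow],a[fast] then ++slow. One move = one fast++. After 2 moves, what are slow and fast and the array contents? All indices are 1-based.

slow=1 fast=1: a[fast]=7≠0 swap→a[1]=7, slow++,fast++
slow=2 fast=2: a[fast]=0, fast++

slow=2, fast=3, a=[7, 0, 0, 0, 0, 8, 0, 3, 0, 4, 0, 0, 0, 6, 3, 0, 0]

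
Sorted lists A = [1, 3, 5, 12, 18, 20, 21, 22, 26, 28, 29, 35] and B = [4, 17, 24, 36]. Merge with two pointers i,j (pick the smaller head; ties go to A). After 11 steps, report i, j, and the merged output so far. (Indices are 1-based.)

[i=1,j=1] A[i]=1<=B[j]=4 take 1 → i++
[i=2,j=1] A[i]=3<=B[j]=4 take 3 → i++
[i=3,j=1] A[i]=5>B[j]=4 take 4 → j++
[i=3,j=2] A[i]=5<=B[j]=17 take 5 → i++
[i=4,j=2] A[i]=12<=B[j]=17 take 12 → i++
[i=5,j=2] A[i]=18>B[j]=17 take 17 → j++
[i=5,j=3] A[i]=18<=B[j]=24 take 18 → i++
[i=6,j=3] A[i]=20<=B[j]=24 take 20 → i++
[i=7,j=3] A[i]=21<=B[j]=24 take 21 → i++
[i=8,j=3] A[i]=22<=B[j]=24 take 22 → i++
[i=9,j=3] A[i]=26>B[j]=24 take 24 → j++

i=9, j=4, merged so far=[1, 3, 4, 5, 12, 17, 18, 20, 21, 22, 24]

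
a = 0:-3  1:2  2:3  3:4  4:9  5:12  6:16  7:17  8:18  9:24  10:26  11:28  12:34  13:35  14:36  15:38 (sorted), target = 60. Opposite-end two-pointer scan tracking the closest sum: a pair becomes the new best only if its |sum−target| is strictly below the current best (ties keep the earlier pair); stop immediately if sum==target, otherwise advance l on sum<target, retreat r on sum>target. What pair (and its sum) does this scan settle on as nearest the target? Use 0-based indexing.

l=0 r=15: -3+38=35 d=25 *, l++
l=1 r=15: 2+38=40 d=20 *, l++
l=2 r=15: 3+38=41 d=19 *, l++
l=3 r=15: 4+38=42 d=18 *, l++
l=4 r=15: 9+38=47 d=13 *, l++
l=5 r=15: 12+38=50 d=10 *, l++
l=6 r=15: 16+38=54 d=6 *, l++
l=7 r=15: 17+38=55 d=5 *, l++
l=8 r=15: 18+38=56 d=4 *, l++
l=9 r=15: 24+38=62 d=2 *, r--
l=9 r=14: 24+36=60 d=0 *, stop

pair (24, 36) with sum 60 (|Δ|=0)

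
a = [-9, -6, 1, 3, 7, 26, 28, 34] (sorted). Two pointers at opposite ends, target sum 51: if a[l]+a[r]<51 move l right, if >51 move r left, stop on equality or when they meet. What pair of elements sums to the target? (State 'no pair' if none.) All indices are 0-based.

no pair

l=0 r=7: -9+34=25 <51, l++
l=1 r=7: -6+34=28 <51, l++
l=2 r=7: 1+34=35 <51, l++
l=3 r=7: 3+34=37 <51, l++
l=4 r=7: 7+34=41 <51, l++
l=5 r=7: 26+34=60 >51, r--
l=5 r=6: 26+28=54 >51, r--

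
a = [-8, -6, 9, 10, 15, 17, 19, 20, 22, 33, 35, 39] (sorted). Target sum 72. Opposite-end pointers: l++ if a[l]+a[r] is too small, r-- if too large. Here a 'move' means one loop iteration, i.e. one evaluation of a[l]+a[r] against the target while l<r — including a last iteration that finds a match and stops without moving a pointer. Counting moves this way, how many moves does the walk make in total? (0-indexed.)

l=0 r=11: -8+39=31 <72, l++
l=1 r=11: -6+39=33 <72, l++
l=2 r=11: 9+39=48 <72, l++
l=3 r=11: 10+39=49 <72, l++
l=4 r=11: 15+39=54 <72, l++
l=5 r=11: 17+39=56 <72, l++
l=6 r=11: 19+39=58 <72, l++
l=7 r=11: 20+39=59 <72, l++
l=8 r=11: 22+39=61 <72, l++
l=9 r=11: 33+39=72, found

10 moves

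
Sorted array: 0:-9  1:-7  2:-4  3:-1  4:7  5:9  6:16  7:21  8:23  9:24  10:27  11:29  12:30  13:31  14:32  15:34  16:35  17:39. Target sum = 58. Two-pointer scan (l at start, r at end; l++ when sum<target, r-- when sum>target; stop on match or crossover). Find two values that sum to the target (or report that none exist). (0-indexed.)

(23, 35)

[0,17] -9+39=30 <58 → l++
[1,17] -7+39=32 <58 → l++
[2,17] -4+39=35 <58 → l++
[3,17] -1+39=38 <58 → l++
[4,17] 7+39=46 <58 → l++
[5,17] 9+39=48 <58 → l++
[6,17] 16+39=55 <58 → l++
[7,17] 21+39=60 >58 → r--
[7,16] 21+35=56 <58 → l++
[8,16] 23+35=58 → found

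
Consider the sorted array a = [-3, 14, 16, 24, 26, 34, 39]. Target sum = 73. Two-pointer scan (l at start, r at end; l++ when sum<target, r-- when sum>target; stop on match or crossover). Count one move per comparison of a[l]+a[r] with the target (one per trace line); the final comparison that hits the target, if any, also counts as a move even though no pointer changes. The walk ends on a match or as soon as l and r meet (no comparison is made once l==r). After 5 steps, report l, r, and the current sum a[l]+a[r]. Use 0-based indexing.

l=0 r=6: -3+39=36 <73, l++
l=1 r=6: 14+39=53 <73, l++
l=2 r=6: 16+39=55 <73, l++
l=3 r=6: 24+39=63 <73, l++
l=4 r=6: 26+39=65 <73, l++

l=5, r=6, sum=73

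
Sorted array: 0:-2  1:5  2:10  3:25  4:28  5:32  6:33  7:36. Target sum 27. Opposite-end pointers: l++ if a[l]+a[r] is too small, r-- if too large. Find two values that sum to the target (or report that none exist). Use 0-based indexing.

l=0 r=7: -2+36=34 >27, r--
l=0 r=6: -2+33=31 >27, r--
l=0 r=5: -2+32=30 >27, r--
l=0 r=4: -2+28=26 <27, l++
l=1 r=4: 5+28=33 >27, r--
l=1 r=3: 5+25=30 >27, r--
l=1 r=2: 5+10=15 <27, l++

no pair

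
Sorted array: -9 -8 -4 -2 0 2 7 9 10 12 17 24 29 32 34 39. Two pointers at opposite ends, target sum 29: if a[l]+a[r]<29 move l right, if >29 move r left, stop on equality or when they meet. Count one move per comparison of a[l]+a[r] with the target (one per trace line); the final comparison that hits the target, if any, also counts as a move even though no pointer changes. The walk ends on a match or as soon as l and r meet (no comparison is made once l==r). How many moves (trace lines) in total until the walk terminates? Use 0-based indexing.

8 moves

[0,15] -9+39=30 >29 → r--
[0,14] -9+34=25 <29 → l++
[1,14] -8+34=26 <29 → l++
[2,14] -4+34=30 >29 → r--
[2,13] -4+32=28 <29 → l++
[3,13] -2+32=30 >29 → r--
[3,12] -2+29=27 <29 → l++
[4,12] 0+29=29 → found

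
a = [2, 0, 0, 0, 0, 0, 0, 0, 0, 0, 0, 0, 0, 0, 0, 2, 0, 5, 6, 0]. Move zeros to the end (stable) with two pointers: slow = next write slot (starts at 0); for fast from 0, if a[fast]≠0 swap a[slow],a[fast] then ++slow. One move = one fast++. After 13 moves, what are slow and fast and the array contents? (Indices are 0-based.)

(s=0,f=0) a[fast]=2≠0 swap→a[0]=2 → slow++,fast++
(s=1,f=1) a[fast]=0 → fast++
(s=1,f=2) a[fast]=0 → fast++
(s=1,f=3) a[fast]=0 → fast++
(s=1,f=4) a[fast]=0 → fast++
(s=1,f=5) a[fast]=0 → fast++
(s=1,f=6) a[fast]=0 → fast++
(s=1,f=7) a[fast]=0 → fast++
(s=1,f=8) a[fast]=0 → fast++
(s=1,f=9) a[fast]=0 → fast++
(s=1,f=10) a[fast]=0 → fast++
(s=1,f=11) a[fast]=0 → fast++
(s=1,f=12) a[fast]=0 → fast++

slow=1, fast=13, a=[2, 0, 0, 0, 0, 0, 0, 0, 0, 0, 0, 0, 0, 0, 0, 2, 0, 5, 6, 0]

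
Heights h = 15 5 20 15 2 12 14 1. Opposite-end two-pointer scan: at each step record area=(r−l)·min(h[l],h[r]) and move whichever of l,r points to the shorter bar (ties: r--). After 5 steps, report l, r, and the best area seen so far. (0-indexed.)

l=0, r=2, best area=84

l=0 r=7: min(15,1)*7=7 best=7 *, r--
l=0 r=6: min(15,14)*6=84 best=84 *, r--
l=0 r=5: min(15,12)*5=60 best=84, r--
l=0 r=4: min(15,2)*4=8 best=84, r--
l=0 r=3: min(15,15)*3=45 best=84, r--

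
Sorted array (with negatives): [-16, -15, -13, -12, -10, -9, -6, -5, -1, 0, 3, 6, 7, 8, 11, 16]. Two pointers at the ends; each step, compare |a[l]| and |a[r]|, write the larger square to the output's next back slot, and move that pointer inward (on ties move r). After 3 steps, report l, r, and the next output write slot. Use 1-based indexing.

l=1 r=16: |-16|<=|16| out[16]=256, r--
l=1 r=15: |-16|>|11| out[15]=256, l++
l=2 r=15: |-15|>|11| out[14]=225, l++

l=3, r=15, next write slot=13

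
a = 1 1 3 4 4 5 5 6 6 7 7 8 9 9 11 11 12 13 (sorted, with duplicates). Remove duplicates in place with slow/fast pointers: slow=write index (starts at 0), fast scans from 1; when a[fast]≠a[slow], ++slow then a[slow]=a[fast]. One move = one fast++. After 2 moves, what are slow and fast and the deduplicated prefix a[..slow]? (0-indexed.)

(s=0,f=1) a[fast]=1=a[slow] dup → fast++
(s=0,f=2) a[fast]=3≠a[slow]=1 write a[1]=3 → slow++,fast++

slow=1, fast=3, prefix=[1, 3]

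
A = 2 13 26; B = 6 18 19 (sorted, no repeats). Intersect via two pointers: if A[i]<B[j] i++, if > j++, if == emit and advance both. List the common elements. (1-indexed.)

[i=1,j=1] 2<6 → i++
[i=2,j=1] 13>6 → j++
[i=2,j=2] 13<18 → i++
[i=3,j=2] 26>18 → j++
[i=3,j=3] 26>19 → j++

intersection = []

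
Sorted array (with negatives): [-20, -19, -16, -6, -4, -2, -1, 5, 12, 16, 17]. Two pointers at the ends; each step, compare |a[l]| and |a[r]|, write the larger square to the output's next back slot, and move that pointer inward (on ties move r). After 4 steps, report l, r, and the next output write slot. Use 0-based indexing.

l=0 r=10: |-20|>|17| out[10]=400, l++
l=1 r=10: |-19|>|17| out[9]=361, l++
l=2 r=10: |-16|<=|17| out[8]=289, r--
l=2 r=9: |-16|<=|16| out[7]=256, r--

l=2, r=8, next write slot=6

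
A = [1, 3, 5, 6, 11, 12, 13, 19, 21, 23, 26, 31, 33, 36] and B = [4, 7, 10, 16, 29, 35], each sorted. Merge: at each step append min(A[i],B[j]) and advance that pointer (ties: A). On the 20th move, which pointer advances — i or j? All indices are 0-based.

i

[i=0,j=0] A[i]=1<=B[j]=4 take 1 → i++
[i=1,j=0] A[i]=3<=B[j]=4 take 3 → i++
[i=2,j=0] A[i]=5>B[j]=4 take 4 → j++
[i=2,j=1] A[i]=5<=B[j]=7 take 5 → i++
[i=3,j=1] A[i]=6<=B[j]=7 take 6 → i++
[i=4,j=1] A[i]=11>B[j]=7 take 7 → j++
[i=4,j=2] A[i]=11>B[j]=10 take 10 → j++
[i=4,j=3] A[i]=11<=B[j]=16 take 11 → i++
[i=5,j=3] A[i]=12<=B[j]=16 take 12 → i++
[i=6,j=3] A[i]=13<=B[j]=16 take 13 → i++
[i=7,j=3] A[i]=19>B[j]=16 take 16 → j++
[i=7,j=4] A[i]=19<=B[j]=29 take 19 → i++
[i=8,j=4] A[i]=21<=B[j]=29 take 21 → i++
[i=9,j=4] A[i]=23<=B[j]=29 take 23 → i++
[i=10,j=4] A[i]=26<=B[j]=29 take 26 → i++
[i=11,j=4] A[i]=31>B[j]=29 take 29 → j++
[i=11,j=5] A[i]=31<=B[j]=35 take 31 → i++
[i=12,j=5] A[i]=33<=B[j]=35 take 33 → i++
[i=13,j=5] A[i]=36>B[j]=35 take 35 → j++
[i=13,j=6] B done, take A[i]=36 → i++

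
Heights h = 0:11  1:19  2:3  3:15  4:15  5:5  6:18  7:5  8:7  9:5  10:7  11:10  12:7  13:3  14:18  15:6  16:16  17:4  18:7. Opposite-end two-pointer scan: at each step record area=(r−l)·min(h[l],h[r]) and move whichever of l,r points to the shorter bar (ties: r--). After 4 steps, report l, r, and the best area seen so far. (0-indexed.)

[0,18] min(11,7)*18=126 best=126 * → r--
[0,17] min(11,4)*17=68 best=126 → r--
[0,16] min(11,16)*16=176 best=176 * → l++
[1,16] min(19,16)*15=240 best=240 * → r--

l=1, r=15, best area=240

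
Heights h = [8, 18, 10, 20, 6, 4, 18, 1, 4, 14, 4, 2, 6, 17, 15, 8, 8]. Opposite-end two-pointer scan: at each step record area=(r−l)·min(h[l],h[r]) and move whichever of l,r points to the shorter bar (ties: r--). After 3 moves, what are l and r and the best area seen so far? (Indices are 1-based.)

[1,17] min(8,8)*16=128 best=128 * → r--
[1,16] min(8,8)*15=120 best=128 → r--
[1,15] min(8,15)*14=112 best=128 → l++

l=2, r=15, best area=128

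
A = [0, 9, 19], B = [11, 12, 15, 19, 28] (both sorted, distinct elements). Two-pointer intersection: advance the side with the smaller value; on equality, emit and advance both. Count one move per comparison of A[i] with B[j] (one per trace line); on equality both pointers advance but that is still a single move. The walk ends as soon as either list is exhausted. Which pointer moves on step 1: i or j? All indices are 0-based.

i

[i=0,j=0] 0<11 → i++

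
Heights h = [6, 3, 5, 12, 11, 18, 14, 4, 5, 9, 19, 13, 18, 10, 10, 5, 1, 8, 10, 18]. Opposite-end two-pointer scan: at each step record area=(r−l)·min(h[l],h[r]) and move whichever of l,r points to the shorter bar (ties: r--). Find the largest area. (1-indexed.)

l=1 r=20: min(6,18)*19=114 best=114 *, l++
l=2 r=20: min(3,18)*18=54 best=114, l++
l=3 r=20: min(5,18)*17=85 best=114, l++
l=4 r=20: min(12,18)*16=192 best=192 *, l++
l=5 r=20: min(11,18)*15=165 best=192, l++
l=6 r=20: min(18,18)*14=252 best=252 *, r--
l=6 r=19: min(18,10)*13=130 best=252, r--
l=6 r=18: min(18,8)*12=96 best=252, r--
l=6 r=17: min(18,1)*11=11 best=252, r--
l=6 r=16: min(18,5)*10=50 best=252, r--
l=6 r=15: min(18,10)*9=90 best=252, r--
l=6 r=14: min(18,10)*8=80 best=252, r--
l=6 r=13: min(18,18)*7=126 best=252, r--
l=6 r=12: min(18,13)*6=78 best=252, r--
l=6 r=11: min(18,19)*5=90 best=252, l++
l=7 r=11: min(14,19)*4=56 best=252, l++
l=8 r=11: min(4,19)*3=12 best=252, l++
l=9 r=11: min(5,19)*2=10 best=252, l++
l=10 r=11: min(9,19)*1=9 best=252, l++

max area = 252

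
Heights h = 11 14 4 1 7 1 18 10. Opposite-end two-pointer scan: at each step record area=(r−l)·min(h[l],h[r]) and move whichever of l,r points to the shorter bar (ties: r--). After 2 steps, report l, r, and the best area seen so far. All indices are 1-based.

l=1 r=8: min(11,10)*7=70 best=70 *, r--
l=1 r=7: min(11,18)*6=66 best=70, l++

l=2, r=7, best area=70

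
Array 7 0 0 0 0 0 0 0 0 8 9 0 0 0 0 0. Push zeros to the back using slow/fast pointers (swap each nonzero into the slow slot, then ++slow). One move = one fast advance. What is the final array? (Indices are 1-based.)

[7, 8, 9, 0, 0, 0, 0, 0, 0, 0, 0, 0, 0, 0, 0, 0]

(s=1,f=1) a[fast]=7≠0 swap→a[1]=7 → slow++,fast++
(s=2,f=2) a[fast]=0 → fast++
(s=2,f=3) a[fast]=0 → fast++
(s=2,f=4) a[fast]=0 → fast++
(s=2,f=5) a[fast]=0 → fast++
(s=2,f=6) a[fast]=0 → fast++
(s=2,f=7) a[fast]=0 → fast++
(s=2,f=8) a[fast]=0 → fast++
(s=2,f=9) a[fast]=0 → fast++
(s=2,f=10) a[fast]=8≠0 swap→a[2]=8 → slow++,fast++
(s=3,f=11) a[fast]=9≠0 swap→a[3]=9 → slow++,fast++
(s=4,f=12) a[fast]=0 → fast++
(s=4,f=13) a[fast]=0 → fast++
(s=4,f=14) a[fast]=0 → fast++
(s=4,f=15) a[fast]=0 → fast++
(s=4,f=16) a[fast]=0 → fast++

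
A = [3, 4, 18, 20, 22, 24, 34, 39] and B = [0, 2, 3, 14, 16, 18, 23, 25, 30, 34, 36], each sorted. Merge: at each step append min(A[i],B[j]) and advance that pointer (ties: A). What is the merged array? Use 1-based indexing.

[0, 2, 3, 3, 4, 14, 16, 18, 18, 20, 22, 23, 24, 25, 30, 34, 34, 36, 39]

i=1 j=1: A[i]=3>B[j]=0 take 0, j++
i=1 j=2: A[i]=3>B[j]=2 take 2, j++
i=1 j=3: A[i]=3<=B[j]=3 take 3, i++
i=2 j=3: A[i]=4>B[j]=3 take 3, j++
i=2 j=4: A[i]=4<=B[j]=14 take 4, i++
i=3 j=4: A[i]=18>B[j]=14 take 14, j++
i=3 j=5: A[i]=18>B[j]=16 take 16, j++
i=3 j=6: A[i]=18<=B[j]=18 take 18, i++
i=4 j=6: A[i]=20>B[j]=18 take 18, j++
i=4 j=7: A[i]=20<=B[j]=23 take 20, i++
i=5 j=7: A[i]=22<=B[j]=23 take 22, i++
i=6 j=7: A[i]=24>B[j]=23 take 23, j++
i=6 j=8: A[i]=24<=B[j]=25 take 24, i++
i=7 j=8: A[i]=34>B[j]=25 take 25, j++
i=7 j=9: A[i]=34>B[j]=30 take 30, j++
i=7 j=10: A[i]=34<=B[j]=34 take 34, i++
i=8 j=10: A[i]=39>B[j]=34 take 34, j++
i=8 j=11: A[i]=39>B[j]=36 take 36, j++
i=8 j=12: B done, take A[i]=39, i++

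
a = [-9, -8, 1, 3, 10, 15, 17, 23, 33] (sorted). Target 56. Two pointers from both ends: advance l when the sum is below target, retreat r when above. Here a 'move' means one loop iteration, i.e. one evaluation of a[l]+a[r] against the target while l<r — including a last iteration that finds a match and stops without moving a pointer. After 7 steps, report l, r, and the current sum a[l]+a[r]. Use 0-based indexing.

l=0 r=8: -9+33=24 <56, l++
l=1 r=8: -8+33=25 <56, l++
l=2 r=8: 1+33=34 <56, l++
l=3 r=8: 3+33=36 <56, l++
l=4 r=8: 10+33=43 <56, l++
l=5 r=8: 15+33=48 <56, l++
l=6 r=8: 17+33=50 <56, l++

l=7, r=8, sum=56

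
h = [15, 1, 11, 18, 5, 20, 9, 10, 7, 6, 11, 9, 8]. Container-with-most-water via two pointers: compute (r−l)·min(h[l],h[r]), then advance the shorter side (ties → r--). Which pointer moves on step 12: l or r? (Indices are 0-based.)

l=0 r=12: min(15,8)*12=96 best=96 *, r--
l=0 r=11: min(15,9)*11=99 best=99 *, r--
l=0 r=10: min(15,11)*10=110 best=110 *, r--
l=0 r=9: min(15,6)*9=54 best=110, r--
l=0 r=8: min(15,7)*8=56 best=110, r--
l=0 r=7: min(15,10)*7=70 best=110, r--
l=0 r=6: min(15,9)*6=54 best=110, r--
l=0 r=5: min(15,20)*5=75 best=110, l++
l=1 r=5: min(1,20)*4=4 best=110, l++
l=2 r=5: min(11,20)*3=33 best=110, l++
l=3 r=5: min(18,20)*2=36 best=110, l++
l=4 r=5: min(5,20)*1=5 best=110, l++

l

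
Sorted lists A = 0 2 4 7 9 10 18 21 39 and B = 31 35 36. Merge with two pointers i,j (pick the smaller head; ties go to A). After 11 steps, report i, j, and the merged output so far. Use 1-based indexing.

[i=1,j=1] A[i]=0<=B[j]=31 take 0 → i++
[i=2,j=1] A[i]=2<=B[j]=31 take 2 → i++
[i=3,j=1] A[i]=4<=B[j]=31 take 4 → i++
[i=4,j=1] A[i]=7<=B[j]=31 take 7 → i++
[i=5,j=1] A[i]=9<=B[j]=31 take 9 → i++
[i=6,j=1] A[i]=10<=B[j]=31 take 10 → i++
[i=7,j=1] A[i]=18<=B[j]=31 take 18 → i++
[i=8,j=1] A[i]=21<=B[j]=31 take 21 → i++
[i=9,j=1] A[i]=39>B[j]=31 take 31 → j++
[i=9,j=2] A[i]=39>B[j]=35 take 35 → j++
[i=9,j=3] A[i]=39>B[j]=36 take 36 → j++

i=9, j=4, merged so far=[0, 2, 4, 7, 9, 10, 18, 21, 31, 35, 36]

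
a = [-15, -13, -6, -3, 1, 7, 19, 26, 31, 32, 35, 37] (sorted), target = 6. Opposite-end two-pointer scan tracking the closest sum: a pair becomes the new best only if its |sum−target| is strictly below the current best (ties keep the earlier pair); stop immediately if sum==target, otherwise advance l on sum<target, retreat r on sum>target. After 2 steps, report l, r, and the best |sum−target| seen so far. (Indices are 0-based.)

l=0 r=11: -15+37=22 d=16 *, r--
l=0 r=10: -15+35=20 d=14 *, r--

l=0, r=9, best |Δ|=14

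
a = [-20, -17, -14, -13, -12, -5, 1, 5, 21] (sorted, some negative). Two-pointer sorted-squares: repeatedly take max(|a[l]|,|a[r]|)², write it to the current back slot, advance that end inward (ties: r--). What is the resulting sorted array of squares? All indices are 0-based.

[0,8] |-20|<=|21| out[8]=441 → r--
[0,7] |-20|>|5| out[7]=400 → l++
[1,7] |-17|>|5| out[6]=289 → l++
[2,7] |-14|>|5| out[5]=196 → l++
[3,7] |-13|>|5| out[4]=169 → l++
[4,7] |-12|>|5| out[3]=144 → l++
[5,7] |-5|<=|5| out[2]=25 → r--
[5,6] |-5|>|1| out[1]=25 → l++
[6,6] |1|<=|1| out[0]=1 → r--

[1, 25, 25, 144, 169, 196, 289, 400, 441]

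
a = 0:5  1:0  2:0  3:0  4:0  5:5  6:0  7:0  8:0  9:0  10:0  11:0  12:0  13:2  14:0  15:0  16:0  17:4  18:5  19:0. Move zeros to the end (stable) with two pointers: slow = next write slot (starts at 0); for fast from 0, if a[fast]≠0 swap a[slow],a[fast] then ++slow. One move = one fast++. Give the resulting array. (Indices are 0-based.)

(s=0,f=0) a[fast]=5≠0 swap→a[0]=5 → slow++,fast++
(s=1,f=1) a[fast]=0 → fast++
(s=1,f=2) a[fast]=0 → fast++
(s=1,f=3) a[fast]=0 → fast++
(s=1,f=4) a[fast]=0 → fast++
(s=1,f=5) a[fast]=5≠0 swap→a[1]=5 → slow++,fast++
(s=2,f=6) a[fast]=0 → fast++
(s=2,f=7) a[fast]=0 → fast++
(s=2,f=8) a[fast]=0 → fast++
(s=2,f=9) a[fast]=0 → fast++
(s=2,f=10) a[fast]=0 → fast++
(s=2,f=11) a[fast]=0 → fast++
(s=2,f=12) a[fast]=0 → fast++
(s=2,f=13) a[fast]=2≠0 swap→a[2]=2 → slow++,fast++
(s=3,f=14) a[fast]=0 → fast++
(s=3,f=15) a[fast]=0 → fast++
(s=3,f=16) a[fast]=0 → fast++
(s=3,f=17) a[fast]=4≠0 swap→a[3]=4 → slow++,fast++
(s=4,f=18) a[fast]=5≠0 swap→a[4]=5 → slow++,fast++
(s=5,f=19) a[fast]=0 → fast++

[5, 5, 2, 4, 5, 0, 0, 0, 0, 0, 0, 0, 0, 0, 0, 0, 0, 0, 0, 0]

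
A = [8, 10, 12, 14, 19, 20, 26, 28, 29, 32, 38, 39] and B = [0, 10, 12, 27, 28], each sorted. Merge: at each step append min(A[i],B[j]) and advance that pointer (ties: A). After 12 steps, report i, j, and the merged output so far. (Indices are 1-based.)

[i=1,j=1] A[i]=8>B[j]=0 take 0 → j++
[i=1,j=2] A[i]=8<=B[j]=10 take 8 → i++
[i=2,j=2] A[i]=10<=B[j]=10 take 10 → i++
[i=3,j=2] A[i]=12>B[j]=10 take 10 → j++
[i=3,j=3] A[i]=12<=B[j]=12 take 12 → i++
[i=4,j=3] A[i]=14>B[j]=12 take 12 → j++
[i=4,j=4] A[i]=14<=B[j]=27 take 14 → i++
[i=5,j=4] A[i]=19<=B[j]=27 take 19 → i++
[i=6,j=4] A[i]=20<=B[j]=27 take 20 → i++
[i=7,j=4] A[i]=26<=B[j]=27 take 26 → i++
[i=8,j=4] A[i]=28>B[j]=27 take 27 → j++
[i=8,j=5] A[i]=28<=B[j]=28 take 28 → i++

i=9, j=5, merged so far=[0, 8, 10, 10, 12, 12, 14, 19, 20, 26, 27, 28]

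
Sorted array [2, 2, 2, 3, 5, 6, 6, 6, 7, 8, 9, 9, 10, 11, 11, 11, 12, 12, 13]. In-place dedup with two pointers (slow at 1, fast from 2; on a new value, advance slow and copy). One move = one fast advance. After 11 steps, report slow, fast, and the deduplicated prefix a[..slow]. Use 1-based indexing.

(s=1,f=2) a[fast]=2=a[slow] dup → fast++
(s=1,f=3) a[fast]=2=a[slow] dup → fast++
(s=1,f=4) a[fast]=3≠a[slow]=2 write a[2]=3 → slow++,fast++
(s=2,f=5) a[fast]=5≠a[slow]=3 write a[3]=5 → slow++,fast++
(s=3,f=6) a[fast]=6≠a[slow]=5 write a[4]=6 → slow++,fast++
(s=4,f=7) a[fast]=6=a[slow] dup → fast++
(s=4,f=8) a[fast]=6=a[slow] dup → fast++
(s=4,f=9) a[fast]=7≠a[slow]=6 write a[5]=7 → slow++,fast++
(s=5,f=10) a[fast]=8≠a[slow]=7 write a[6]=8 → slow++,fast++
(s=6,f=11) a[fast]=9≠a[slow]=8 write a[7]=9 → slow++,fast++
(s=7,f=12) a[fast]=9=a[slow] dup → fast++

slow=7, fast=13, prefix=[2, 3, 5, 6, 7, 8, 9]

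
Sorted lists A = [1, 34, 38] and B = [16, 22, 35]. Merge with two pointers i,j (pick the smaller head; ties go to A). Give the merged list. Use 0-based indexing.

[i=0,j=0] A[i]=1<=B[j]=16 take 1 → i++
[i=1,j=0] A[i]=34>B[j]=16 take 16 → j++
[i=1,j=1] A[i]=34>B[j]=22 take 22 → j++
[i=1,j=2] A[i]=34<=B[j]=35 take 34 → i++
[i=2,j=2] A[i]=38>B[j]=35 take 35 → j++
[i=2,j=3] B done, take A[i]=38 → i++

[1, 16, 22, 34, 35, 38]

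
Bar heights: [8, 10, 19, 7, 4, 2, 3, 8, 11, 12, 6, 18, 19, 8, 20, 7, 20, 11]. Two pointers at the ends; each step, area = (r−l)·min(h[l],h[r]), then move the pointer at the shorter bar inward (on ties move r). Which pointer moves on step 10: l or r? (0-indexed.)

l

[0,17] min(8,11)*17=136 best=136 * → l++
[1,17] min(10,11)*16=160 best=160 * → l++
[2,17] min(19,11)*15=165 best=165 * → r--
[2,16] min(19,20)*14=266 best=266 * → l++
[3,16] min(7,20)*13=91 best=266 → l++
[4,16] min(4,20)*12=48 best=266 → l++
[5,16] min(2,20)*11=22 best=266 → l++
[6,16] min(3,20)*10=30 best=266 → l++
[7,16] min(8,20)*9=72 best=266 → l++
[8,16] min(11,20)*8=88 best=266 → l++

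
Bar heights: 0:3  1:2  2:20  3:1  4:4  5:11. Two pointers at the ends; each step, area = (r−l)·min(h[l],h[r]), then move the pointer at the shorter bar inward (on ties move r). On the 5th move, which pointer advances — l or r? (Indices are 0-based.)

[0,5] min(3,11)*5=15 best=15 * → l++
[1,5] min(2,11)*4=8 best=15 → l++
[2,5] min(20,11)*3=33 best=33 * → r--
[2,4] min(20,4)*2=8 best=33 → r--
[2,3] min(20,1)*1=1 best=33 → r--

r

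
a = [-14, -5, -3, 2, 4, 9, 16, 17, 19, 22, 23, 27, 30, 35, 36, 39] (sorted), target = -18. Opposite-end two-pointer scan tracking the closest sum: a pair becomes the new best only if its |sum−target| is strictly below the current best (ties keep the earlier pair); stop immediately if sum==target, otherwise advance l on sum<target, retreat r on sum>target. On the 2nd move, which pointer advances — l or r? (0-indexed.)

r

[0,15] -14+39=25 d=43 * → r--
[0,14] -14+36=22 d=40 * → r--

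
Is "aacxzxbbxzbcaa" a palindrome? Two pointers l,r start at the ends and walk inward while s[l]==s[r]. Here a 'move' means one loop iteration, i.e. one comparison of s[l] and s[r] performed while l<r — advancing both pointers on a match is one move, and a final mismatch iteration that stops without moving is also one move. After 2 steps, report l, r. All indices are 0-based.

l=0 r=13: 'a'=='a', l++,r--
l=1 r=12: 'a'=='a', l++,r--

l=2, r=11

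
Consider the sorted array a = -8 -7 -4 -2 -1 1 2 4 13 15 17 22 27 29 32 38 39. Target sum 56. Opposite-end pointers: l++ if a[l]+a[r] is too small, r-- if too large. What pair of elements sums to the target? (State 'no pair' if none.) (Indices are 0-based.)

(17, 39)

[0,16] -8+39=31 <56 → l++
[1,16] -7+39=32 <56 → l++
[2,16] -4+39=35 <56 → l++
[3,16] -2+39=37 <56 → l++
[4,16] -1+39=38 <56 → l++
[5,16] 1+39=40 <56 → l++
[6,16] 2+39=41 <56 → l++
[7,16] 4+39=43 <56 → l++
[8,16] 13+39=52 <56 → l++
[9,16] 15+39=54 <56 → l++
[10,16] 17+39=56 → found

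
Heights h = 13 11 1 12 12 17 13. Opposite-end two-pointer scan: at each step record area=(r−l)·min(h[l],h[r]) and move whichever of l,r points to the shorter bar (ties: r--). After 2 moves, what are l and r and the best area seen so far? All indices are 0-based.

l=1, r=5, best area=78

l=0 r=6: min(13,13)*6=78 best=78 *, r--
l=0 r=5: min(13,17)*5=65 best=78, l++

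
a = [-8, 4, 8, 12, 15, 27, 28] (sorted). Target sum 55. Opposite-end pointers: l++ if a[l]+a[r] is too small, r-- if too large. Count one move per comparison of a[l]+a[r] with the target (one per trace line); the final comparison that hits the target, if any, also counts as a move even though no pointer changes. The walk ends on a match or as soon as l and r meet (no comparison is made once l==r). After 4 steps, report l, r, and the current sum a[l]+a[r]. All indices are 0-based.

l=0 r=6: -8+28=20 <55, l++
l=1 r=6: 4+28=32 <55, l++
l=2 r=6: 8+28=36 <55, l++
l=3 r=6: 12+28=40 <55, l++

l=4, r=6, sum=43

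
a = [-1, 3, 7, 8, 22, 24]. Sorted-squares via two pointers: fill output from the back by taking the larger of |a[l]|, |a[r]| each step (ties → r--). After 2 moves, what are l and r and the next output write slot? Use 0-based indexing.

[0,5] |-1|<=|24| out[5]=576 → r--
[0,4] |-1|<=|22| out[4]=484 → r--

l=0, r=3, next write slot=3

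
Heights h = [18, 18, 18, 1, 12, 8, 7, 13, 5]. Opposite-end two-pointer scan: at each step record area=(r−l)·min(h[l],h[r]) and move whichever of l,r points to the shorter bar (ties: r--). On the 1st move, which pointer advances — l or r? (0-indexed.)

[0,8] min(18,5)*8=40 best=40 * → r--

r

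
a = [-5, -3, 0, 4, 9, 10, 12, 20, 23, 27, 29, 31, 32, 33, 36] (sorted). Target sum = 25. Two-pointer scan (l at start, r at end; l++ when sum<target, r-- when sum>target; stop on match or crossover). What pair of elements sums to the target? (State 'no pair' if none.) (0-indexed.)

no pair

l=0 r=14: -5+36=31 >25, r--
l=0 r=13: -5+33=28 >25, r--
l=0 r=12: -5+32=27 >25, r--
l=0 r=11: -5+31=26 >25, r--
l=0 r=10: -5+29=24 <25, l++
l=1 r=10: -3+29=26 >25, r--
l=1 r=9: -3+27=24 <25, l++
l=2 r=9: 0+27=27 >25, r--
l=2 r=8: 0+23=23 <25, l++
l=3 r=8: 4+23=27 >25, r--
l=3 r=7: 4+20=24 <25, l++
l=4 r=7: 9+20=29 >25, r--
l=4 r=6: 9+12=21 <25, l++
l=5 r=6: 10+12=22 <25, l++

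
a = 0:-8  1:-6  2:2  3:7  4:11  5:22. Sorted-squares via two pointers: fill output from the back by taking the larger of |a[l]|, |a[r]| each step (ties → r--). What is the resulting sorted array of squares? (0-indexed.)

[4, 36, 49, 64, 121, 484]

l=0 r=5: |-8|<=|22| out[5]=484, r--
l=0 r=4: |-8|<=|11| out[4]=121, r--
l=0 r=3: |-8|>|7| out[3]=64, l++
l=1 r=3: |-6|<=|7| out[2]=49, r--
l=1 r=2: |-6|>|2| out[1]=36, l++
l=2 r=2: |2|<=|2| out[0]=4, r--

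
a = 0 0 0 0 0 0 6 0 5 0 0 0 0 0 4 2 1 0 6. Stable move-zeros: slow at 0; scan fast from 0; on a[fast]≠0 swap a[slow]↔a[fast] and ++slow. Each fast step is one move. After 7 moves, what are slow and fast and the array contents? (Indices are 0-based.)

slow=0 fast=0: a[fast]=0, fast++
slow=0 fast=1: a[fast]=0, fast++
slow=0 fast=2: a[fast]=0, fast++
slow=0 fast=3: a[fast]=0, fast++
slow=0 fast=4: a[fast]=0, fast++
slow=0 fast=5: a[fast]=0, fast++
slow=0 fast=6: a[fast]=6≠0 swap→a[0]=6, slow++,fast++

slow=1, fast=7, a=[6, 0, 0, 0, 0, 0, 0, 0, 5, 0, 0, 0, 0, 0, 4, 2, 1, 0, 6]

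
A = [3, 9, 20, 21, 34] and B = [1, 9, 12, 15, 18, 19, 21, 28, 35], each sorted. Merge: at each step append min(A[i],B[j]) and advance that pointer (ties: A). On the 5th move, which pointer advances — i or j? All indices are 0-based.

[i=0,j=0] A[i]=3>B[j]=1 take 1 → j++
[i=0,j=1] A[i]=3<=B[j]=9 take 3 → i++
[i=1,j=1] A[i]=9<=B[j]=9 take 9 → i++
[i=2,j=1] A[i]=20>B[j]=9 take 9 → j++
[i=2,j=2] A[i]=20>B[j]=12 take 12 → j++

j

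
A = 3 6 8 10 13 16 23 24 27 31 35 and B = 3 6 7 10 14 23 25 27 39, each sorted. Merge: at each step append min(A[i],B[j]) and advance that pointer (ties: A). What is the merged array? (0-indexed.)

[3, 3, 6, 6, 7, 8, 10, 10, 13, 14, 16, 23, 23, 24, 25, 27, 27, 31, 35, 39]

[i=0,j=0] A[i]=3<=B[j]=3 take 3 → i++
[i=1,j=0] A[i]=6>B[j]=3 take 3 → j++
[i=1,j=1] A[i]=6<=B[j]=6 take 6 → i++
[i=2,j=1] A[i]=8>B[j]=6 take 6 → j++
[i=2,j=2] A[i]=8>B[j]=7 take 7 → j++
[i=2,j=3] A[i]=8<=B[j]=10 take 8 → i++
[i=3,j=3] A[i]=10<=B[j]=10 take 10 → i++
[i=4,j=3] A[i]=13>B[j]=10 take 10 → j++
[i=4,j=4] A[i]=13<=B[j]=14 take 13 → i++
[i=5,j=4] A[i]=16>B[j]=14 take 14 → j++
[i=5,j=5] A[i]=16<=B[j]=23 take 16 → i++
[i=6,j=5] A[i]=23<=B[j]=23 take 23 → i++
[i=7,j=5] A[i]=24>B[j]=23 take 23 → j++
[i=7,j=6] A[i]=24<=B[j]=25 take 24 → i++
[i=8,j=6] A[i]=27>B[j]=25 take 25 → j++
[i=8,j=7] A[i]=27<=B[j]=27 take 27 → i++
[i=9,j=7] A[i]=31>B[j]=27 take 27 → j++
[i=9,j=8] A[i]=31<=B[j]=39 take 31 → i++
[i=10,j=8] A[i]=35<=B[j]=39 take 35 → i++
[i=11,j=8] A done, take B[j]=39 → j++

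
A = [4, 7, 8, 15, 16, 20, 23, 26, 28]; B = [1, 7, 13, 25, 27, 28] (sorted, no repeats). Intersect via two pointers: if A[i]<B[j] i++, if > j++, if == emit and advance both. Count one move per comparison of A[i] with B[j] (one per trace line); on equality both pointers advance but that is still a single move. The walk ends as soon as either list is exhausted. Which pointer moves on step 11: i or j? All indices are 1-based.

i=1 j=1: 4>1, j++
i=1 j=2: 4<7, i++
i=2 j=2: 7==7 emit, i++,j++
i=3 j=3: 8<13, i++
i=4 j=3: 15>13, j++
i=4 j=4: 15<25, i++
i=5 j=4: 16<25, i++
i=6 j=4: 20<25, i++
i=7 j=4: 23<25, i++
i=8 j=4: 26>25, j++
i=8 j=5: 26<27, i++

i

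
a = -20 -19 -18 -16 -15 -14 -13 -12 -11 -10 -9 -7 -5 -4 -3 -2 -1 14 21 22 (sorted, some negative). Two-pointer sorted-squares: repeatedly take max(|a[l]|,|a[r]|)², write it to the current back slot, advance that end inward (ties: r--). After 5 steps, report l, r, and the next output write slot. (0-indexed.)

l=0 r=19: |-20|<=|22| out[19]=484, r--
l=0 r=18: |-20|<=|21| out[18]=441, r--
l=0 r=17: |-20|>|14| out[17]=400, l++
l=1 r=17: |-19|>|14| out[16]=361, l++
l=2 r=17: |-18|>|14| out[15]=324, l++

l=3, r=17, next write slot=14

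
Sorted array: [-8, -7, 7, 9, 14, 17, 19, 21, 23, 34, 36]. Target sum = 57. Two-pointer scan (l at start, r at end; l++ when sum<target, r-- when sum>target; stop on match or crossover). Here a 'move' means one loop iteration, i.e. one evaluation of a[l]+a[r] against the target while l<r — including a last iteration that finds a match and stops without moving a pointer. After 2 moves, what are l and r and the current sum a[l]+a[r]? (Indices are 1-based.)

l=3, r=11, sum=43

[1,11] -8+36=28 <57 → l++
[2,11] -7+36=29 <57 → l++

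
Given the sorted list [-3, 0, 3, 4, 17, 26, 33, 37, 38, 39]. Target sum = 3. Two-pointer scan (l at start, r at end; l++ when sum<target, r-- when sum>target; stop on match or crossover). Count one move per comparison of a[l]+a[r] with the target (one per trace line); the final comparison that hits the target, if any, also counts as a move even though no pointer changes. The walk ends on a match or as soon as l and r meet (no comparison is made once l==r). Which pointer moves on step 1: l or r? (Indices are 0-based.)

r

[0,9] -3+39=36 >3 → r--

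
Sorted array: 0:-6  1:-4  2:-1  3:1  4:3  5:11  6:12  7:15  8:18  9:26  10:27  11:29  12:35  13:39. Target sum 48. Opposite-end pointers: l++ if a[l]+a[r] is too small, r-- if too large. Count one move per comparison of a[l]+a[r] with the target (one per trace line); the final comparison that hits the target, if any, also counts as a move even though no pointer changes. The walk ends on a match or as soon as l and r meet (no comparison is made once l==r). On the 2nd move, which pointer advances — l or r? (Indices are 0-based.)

l=0 r=13: -6+39=33 <48, l++
l=1 r=13: -4+39=35 <48, l++

l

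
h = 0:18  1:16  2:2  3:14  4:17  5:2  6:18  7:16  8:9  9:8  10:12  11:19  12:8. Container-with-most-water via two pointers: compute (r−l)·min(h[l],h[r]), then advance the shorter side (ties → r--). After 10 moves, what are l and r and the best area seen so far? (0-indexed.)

[0,12] min(18,8)*12=96 best=96 * → r--
[0,11] min(18,19)*11=198 best=198 * → l++
[1,11] min(16,19)*10=160 best=198 → l++
[2,11] min(2,19)*9=18 best=198 → l++
[3,11] min(14,19)*8=112 best=198 → l++
[4,11] min(17,19)*7=119 best=198 → l++
[5,11] min(2,19)*6=12 best=198 → l++
[6,11] min(18,19)*5=90 best=198 → l++
[7,11] min(16,19)*4=64 best=198 → l++
[8,11] min(9,19)*3=27 best=198 → l++

l=9, r=11, best area=198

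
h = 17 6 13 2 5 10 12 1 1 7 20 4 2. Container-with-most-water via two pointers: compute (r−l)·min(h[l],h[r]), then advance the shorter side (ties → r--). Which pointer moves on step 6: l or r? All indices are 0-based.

l=0 r=12: min(17,2)*12=24 best=24 *, r--
l=0 r=11: min(17,4)*11=44 best=44 *, r--
l=0 r=10: min(17,20)*10=170 best=170 *, l++
l=1 r=10: min(6,20)*9=54 best=170, l++
l=2 r=10: min(13,20)*8=104 best=170, l++
l=3 r=10: min(2,20)*7=14 best=170, l++

l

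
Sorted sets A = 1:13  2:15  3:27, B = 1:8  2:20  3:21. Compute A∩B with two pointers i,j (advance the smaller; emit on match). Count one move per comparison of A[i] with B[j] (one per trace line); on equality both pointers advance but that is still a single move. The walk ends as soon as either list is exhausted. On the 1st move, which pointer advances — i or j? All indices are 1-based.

j

i=1 j=1: 13>8, j++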